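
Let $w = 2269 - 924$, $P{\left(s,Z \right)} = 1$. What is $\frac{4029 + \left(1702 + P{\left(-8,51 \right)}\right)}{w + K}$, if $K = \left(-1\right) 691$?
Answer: $\frac{2866}{327} \approx 8.7645$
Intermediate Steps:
$K = -691$
$w = 1345$ ($w = 2269 - 924 = 1345$)
$\frac{4029 + \left(1702 + P{\left(-8,51 \right)}\right)}{w + K} = \frac{4029 + \left(1702 + 1\right)}{1345 - 691} = \frac{4029 + 1703}{654} = 5732 \cdot \frac{1}{654} = \frac{2866}{327}$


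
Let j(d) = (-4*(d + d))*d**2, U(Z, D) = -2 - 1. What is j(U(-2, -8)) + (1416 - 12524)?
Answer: -10892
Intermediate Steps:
U(Z, D) = -3
j(d) = -8*d**3 (j(d) = (-8*d)*d**2 = -8*d**3)
j(U(-2, -8)) + (1416 - 12524) = -8*(-3)**3 + (1416 - 12524) = -8*(-27) - 11108 = 216 - 11108 = -10892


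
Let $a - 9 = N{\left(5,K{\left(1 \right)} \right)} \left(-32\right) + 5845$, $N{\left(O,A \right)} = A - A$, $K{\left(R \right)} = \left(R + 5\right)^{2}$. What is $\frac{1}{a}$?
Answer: $\frac{1}{5854} \approx 0.00017082$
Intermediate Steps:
$K{\left(R \right)} = \left(5 + R\right)^{2}$
$N{\left(O,A \right)} = 0$
$a = 5854$ ($a = 9 + \left(0 \left(-32\right) + 5845\right) = 9 + \left(0 + 5845\right) = 9 + 5845 = 5854$)
$\frac{1}{a} = \frac{1}{5854}$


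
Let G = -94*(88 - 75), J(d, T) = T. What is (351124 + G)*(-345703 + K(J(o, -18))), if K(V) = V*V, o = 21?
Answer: -120848802858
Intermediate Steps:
K(V) = V²
G = -1222 (G = -94*13 = -1*1222 = -1222)
(351124 + G)*(-345703 + K(J(o, -18))) = (351124 - 1222)*(-345703 + (-18)²) = 349902*(-345703 + 324) = 349902*(-345379) = -120848802858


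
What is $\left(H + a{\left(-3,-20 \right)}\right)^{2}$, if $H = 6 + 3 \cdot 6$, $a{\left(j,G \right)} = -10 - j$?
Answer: $289$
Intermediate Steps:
$H = 24$ ($H = 6 + 18 = 24$)
$\left(H + a{\left(-3,-20 \right)}\right)^{2} = \left(24 - 7\right)^{2} = 17^{2} = 289$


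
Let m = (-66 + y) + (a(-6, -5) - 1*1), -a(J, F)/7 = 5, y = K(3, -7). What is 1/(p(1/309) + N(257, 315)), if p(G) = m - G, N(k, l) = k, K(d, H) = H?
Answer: 309/45731 ≈ 0.0067569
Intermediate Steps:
y = -7
a(J, F) = -35 (a(J, F) = -7*5 = -35)
m = -109 (m = (-66 - 7) + (-35 - 1*1) = -73 + (-35 - 1) = -73 - 36 = -109)
p(G) = -109 - G
1/(p(1/309) + N(257, 315)) = 1/((-109 - 1/309) + 257) = 1/(-33682/309 + 257) = 1/(45731/309) = 309/45731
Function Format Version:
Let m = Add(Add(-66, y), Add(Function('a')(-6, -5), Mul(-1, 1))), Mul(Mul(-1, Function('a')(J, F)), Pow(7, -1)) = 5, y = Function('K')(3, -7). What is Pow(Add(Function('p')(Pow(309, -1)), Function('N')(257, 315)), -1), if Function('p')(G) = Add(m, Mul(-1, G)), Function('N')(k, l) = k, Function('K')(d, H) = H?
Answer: Rational(309, 45731) ≈ 0.0067569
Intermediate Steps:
y = -7
Function('a')(J, F) = -35 (Function('a')(J, F) = Mul(-7, 5) = -35)
m = -109 (m = Add(Add(-66, -7), Add(-35, Mul(-1, 1))) = Add(-73, Add(-35, -1)) = Add(-73, -36) = -109)
Function('p')(G) = Add(-109, Mul(-1, G))
Pow(Add(Function('p')(Pow(309, -1)), Function('N')(257, 315)), -1) = Pow(Add(Add(-109, Mul(-1, Pow(309, -1))), 257), -1) = Pow(Add(Add(-109, Mul(-1, Rational(1, 309))), 257), -1) = Pow(Add(Add(-109, Rational(-1, 309)), 257), -1) = Pow(Add(Rational(-33682, 309), 257), -1) = Pow(Rational(45731, 309), -1) = Rational(309, 45731)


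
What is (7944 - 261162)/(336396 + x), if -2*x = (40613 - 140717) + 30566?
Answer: -253218/371165 ≈ -0.68223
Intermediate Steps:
x = 34769 (x = -((40613 - 140717) + 30566)/2 = -(-100104 + 30566)/2 = -1/2*(-69538) = 34769)
(7944 - 261162)/(336396 + x) = (7944 - 261162)/(336396 + 34769) = -253218/371165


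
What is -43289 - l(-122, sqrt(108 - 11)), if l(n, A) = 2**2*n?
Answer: -42801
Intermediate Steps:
l(n, A) = 4*n
-43289 - l(-122, sqrt(108 - 11)) = -43289 - 4*(-122) = -43289 - 1*(-488) = -43289 + 488 = -42801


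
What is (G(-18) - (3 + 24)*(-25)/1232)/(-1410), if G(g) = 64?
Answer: -79523/1737120 ≈ -0.045779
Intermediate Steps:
(G(-18) - (3 + 24)*(-25)/1232)/(-1410) = (64 - (3 + 24)*(-25)/1232)/(-1410) = (64 - 27*(-25)/1232)*(-1/1410) = (64 - (-675)/1232)*(-1/1410) = (64 - 1*(-675/1232))*(-1/1410) = (64 + 675/1232)*(-1/1410) = (79523/1232)*(-1/1410) = -79523/1737120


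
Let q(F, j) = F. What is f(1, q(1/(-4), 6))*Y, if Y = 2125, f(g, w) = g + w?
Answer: 6375/4 ≈ 1593.8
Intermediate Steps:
f(1, q(1/(-4), 6))*Y = (1 + 1/(-4))*2125 = (1 - ¼)*2125 = (¾)*2125 = 6375/4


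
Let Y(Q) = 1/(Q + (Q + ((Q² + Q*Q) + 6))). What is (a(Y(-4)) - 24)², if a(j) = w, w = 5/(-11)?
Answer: 72361/121 ≈ 598.02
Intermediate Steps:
w = -5/11 (w = 5*(-1/11) = -5/11 ≈ -0.45455)
Y(Q) = 1/(6 + 2*Q + 2*Q²) (Y(Q) = 1/(Q + (Q + ((Q² + Q²) + 6))) = 1/(Q + (Q + (2*Q² + 6))) = 1/(Q + (Q + (6 + 2*Q²))) = 1/(Q + (6 + Q + 2*Q²)) = 1/(6 + 2*Q + 2*Q²))
a(j) = -5/11
(a(Y(-4)) - 24)² = (-5/11 - 24)² = (-269/11)² = 72361/121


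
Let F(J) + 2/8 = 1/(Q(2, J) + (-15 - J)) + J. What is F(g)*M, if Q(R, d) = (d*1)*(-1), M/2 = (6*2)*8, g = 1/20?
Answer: -38592/755 ≈ -51.115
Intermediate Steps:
g = 1/20 (g = 1*(1/20) = 1/20 ≈ 0.050000)
M = 192 (M = 2*((6*2)*8) = 2*(12*8) = 2*96 = 192)
Q(R, d) = -d (Q(R, d) = d*(-1) = -d)
F(J) = -1/4 + J + 1/(-15 - 2*J) (F(J) = -1/4 + (1/(-J + (-15 - J)) + J) = -1/4 + (1/(-15 - 2*J) + J) = -1/4 + (J + 1/(-15 - 2*J)) = -1/4 + J + 1/(-15 - 2*J))
F(g)*M = ((-19 + 8*(1/20)**2 + 58*(1/20))/(4*(15 + 2*(1/20))))*192 = ((-19 + 8*(1/400) + 29/10)/(4*(15 + 1/10)))*192 = ((-19 + 1/50 + 29/10)/(4*(151/10)))*192 = ((1/4)*(10/151)*(-402/25))*192 = -201/755*192 = -38592/755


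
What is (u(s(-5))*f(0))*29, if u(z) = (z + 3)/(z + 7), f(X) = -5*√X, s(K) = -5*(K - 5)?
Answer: 0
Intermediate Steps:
s(K) = 25 - 5*K (s(K) = -5*(-5 + K) = 25 - 5*K)
u(z) = (3 + z)/(7 + z)
(u(s(-5))*f(0))*29 = (((3 + (25 - 5*(-5)))/(7 + (25 - 5*(-5))))*(-5*√0))*29 = (((3 + (25 + 25))/(7 + (25 + 25)))*(-5*0))*29 = (((3 + 50)/(7 + 50))*0)*29 = ((53/57)*0)*29 = 0*29 = 0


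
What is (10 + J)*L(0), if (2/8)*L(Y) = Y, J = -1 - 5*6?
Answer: 0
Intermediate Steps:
J = -31 (J = -1 - 30 = -31)
L(Y) = 4*Y
(10 + J)*L(0) = (10 - 31)*(4*0) = -21*0 = 0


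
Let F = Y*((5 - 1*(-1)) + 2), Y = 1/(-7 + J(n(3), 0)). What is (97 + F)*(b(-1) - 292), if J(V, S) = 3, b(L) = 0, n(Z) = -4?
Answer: -27740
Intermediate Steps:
Y = -1/4 (Y = 1/(-7 + 3) = 1/(-4) = -1/4 ≈ -0.25000)
F = -2 (F = -((5 - 1*(-1)) + 2)/4 = -((5 + 1) + 2)/4 = -(6 + 2)/4 = -1/4*8 = -2)
(97 + F)*(b(-1) - 292) = (97 - 2)*(0 - 292) = 95*(-292) = -27740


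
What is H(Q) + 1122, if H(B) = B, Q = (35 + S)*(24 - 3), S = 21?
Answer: 2298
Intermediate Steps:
Q = 1176 (Q = (35 + 21)*(24 - 3) = 56*21 = 1176)
H(Q) + 1122 = 1176 + 1122 = 2298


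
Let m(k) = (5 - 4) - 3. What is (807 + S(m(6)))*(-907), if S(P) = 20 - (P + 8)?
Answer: -744647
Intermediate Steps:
m(k) = -2 (m(k) = 1 - 3 = -2)
S(P) = 12 - P (S(P) = 20 - (8 + P) = 20 + (-8 - P) = 12 - P)
(807 + S(m(6)))*(-907) = (807 + (12 - 1*(-2)))*(-907) = (807 + (12 + 2))*(-907) = (807 + 14)*(-907) = 821*(-907) = -744647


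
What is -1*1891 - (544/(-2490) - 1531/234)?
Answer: -182978429/97110 ≈ -1884.2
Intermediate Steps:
-1*1891 - (544/(-2490) - 1531/234) = -1891 - (544*(-1/2490) - 1531*1/234) = -1891 - (-272/1245 - 1531/234) = -1891 - 1*(-656581/97110) = -1891 + 656581/97110 = -182978429/97110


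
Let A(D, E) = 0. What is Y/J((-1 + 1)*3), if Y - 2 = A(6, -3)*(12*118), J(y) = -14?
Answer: -1/7 ≈ -0.14286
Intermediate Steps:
Y = 2 (Y = 2 + 0*(12*118) = 2 + 0*1416 = 2 + 0 = 2)
Y/J((-1 + 1)*3) = 2/(-14) = 2*(-1/14) = -1/7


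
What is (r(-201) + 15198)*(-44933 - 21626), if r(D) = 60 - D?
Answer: -1028935581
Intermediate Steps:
(r(-201) + 15198)*(-44933 - 21626) = ((60 - 1*(-201)) + 15198)*(-44933 - 21626) = ((60 + 201) + 15198)*(-66559) = (261 + 15198)*(-66559) = 15459*(-66559) = -1028935581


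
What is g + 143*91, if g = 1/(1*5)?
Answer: 65066/5 ≈ 13013.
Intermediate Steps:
g = ⅕ (g = 1/5 = ⅕ ≈ 0.20000)
g + 143*91 = ⅕ + 143*91 = ⅕ + 13013 = 65066/5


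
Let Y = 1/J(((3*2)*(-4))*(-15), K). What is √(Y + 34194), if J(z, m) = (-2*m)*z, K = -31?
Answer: √118297562555/1860 ≈ 184.92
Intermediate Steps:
J(z, m) = -2*m*z
Y = 1/22320 (Y = 1/(-2*(-31)*((3*2)*(-4))*(-15)) = 1/(-2*(-31)*(6*(-4))*(-15)) = 1/(-2*(-31)*(-24*(-15))) = 1/(-2*(-31)*360) = 1/22320 ≈ 4.4803e-5)
√(Y + 34194) = √(1/22320 + 34194) = √(763210081/22320) = √118297562555/1860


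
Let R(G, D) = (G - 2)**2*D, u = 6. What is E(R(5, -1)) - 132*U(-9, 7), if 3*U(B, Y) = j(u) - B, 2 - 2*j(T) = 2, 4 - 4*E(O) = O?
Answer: -1571/4 ≈ -392.75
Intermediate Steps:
R(G, D) = D*(-2 + G)**2 (R(G, D) = (-2 + G)**2*D = D*(-2 + G)**2)
E(O) = 1 - O/4
j(T) = 0 (j(T) = 1 - 1/2*2 = 1 - 1 = 0)
U(B, Y) = -B/3 (U(B, Y) = (0 - B)/3 = (-B)/3 = -B/3)
E(R(5, -1)) - 132*U(-9, 7) = (1 - (-1)*(-2 + 5)**2/4) - (-44)*(-9) = (1 - (-1)*3**2/4) - 132*3 = (1 - (-1)*9/4) - 396 = (1 - 1/4*(-9)) - 396 = (1 + 9/4) - 396 = 13/4 - 396 = -1571/4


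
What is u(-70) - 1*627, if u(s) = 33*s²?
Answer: 161073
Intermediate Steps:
u(-70) - 1*627 = 33*(-70)² - 1*627 = 33*4900 - 627 = 161700 - 627 = 161073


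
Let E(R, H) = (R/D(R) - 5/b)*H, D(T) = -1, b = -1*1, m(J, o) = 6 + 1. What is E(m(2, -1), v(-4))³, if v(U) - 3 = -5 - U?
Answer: -64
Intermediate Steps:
m(J, o) = 7
b = -1
v(U) = -2 - U (v(U) = 3 + (-5 - U) = -2 - U)
E(R, H) = H*(5 - R) (E(R, H) = (R/(-1) - 5/(-1))*H = (R*(-1) - 5*(-1))*H = (-R + 5)*H = (5 - R)*H = H*(5 - R))
E(m(2, -1), v(-4))³ = ((-2 - 1*(-4))*(5 - 1*7))³ = ((-2 + 4)*(5 - 7))³ = (2*(-2))³ = (-4)³ = -64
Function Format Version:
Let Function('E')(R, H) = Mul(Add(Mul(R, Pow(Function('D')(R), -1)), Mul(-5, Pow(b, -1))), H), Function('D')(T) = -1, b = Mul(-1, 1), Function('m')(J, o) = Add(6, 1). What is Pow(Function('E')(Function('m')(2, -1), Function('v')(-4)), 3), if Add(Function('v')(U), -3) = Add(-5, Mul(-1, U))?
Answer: -64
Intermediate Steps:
Function('m')(J, o) = 7
b = -1
Function('v')(U) = Add(-2, Mul(-1, U)) (Function('v')(U) = Add(3, Add(-5, Mul(-1, U))) = Add(-2, Mul(-1, U)))
Function('E')(R, H) = Mul(H, Add(5, Mul(-1, R))) (Function('E')(R, H) = Mul(Add(Mul(R, Pow(-1, -1)), Mul(-5, Pow(-1, -1))), H) = Mul(Add(Mul(R, -1), Mul(-5, -1)), H) = Mul(Add(Mul(-1, R), 5), H) = Mul(Add(5, Mul(-1, R)), H) = Mul(H, Add(5, Mul(-1, R))))
Pow(Function('E')(Function('m')(2, -1), Function('v')(-4)), 3) = Pow(Mul(Add(-2, Mul(-1, -4)), Add(5, Mul(-1, 7))), 3) = Pow(Mul(Add(-2, 4), Add(5, -7)), 3) = Pow(Mul(2, -2), 3) = Pow(-4, 3) = -64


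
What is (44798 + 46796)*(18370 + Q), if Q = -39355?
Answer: -1922100090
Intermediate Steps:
(44798 + 46796)*(18370 + Q) = (44798 + 46796)*(18370 - 39355) = 91594*(-20985) = -1922100090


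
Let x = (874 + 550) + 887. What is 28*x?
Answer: 64708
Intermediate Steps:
x = 2311 (x = 1424 + 887 = 2311)
28*x = 28*2311 = 64708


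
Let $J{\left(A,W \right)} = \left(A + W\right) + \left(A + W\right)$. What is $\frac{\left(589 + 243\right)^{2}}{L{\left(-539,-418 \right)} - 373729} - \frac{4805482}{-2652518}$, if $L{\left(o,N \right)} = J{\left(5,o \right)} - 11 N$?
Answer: $- \frac{2597817687}{44634523231} \approx -0.058202$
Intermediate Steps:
$J{\left(A,W \right)} = 2 A + 2 W$
$L{\left(o,N \right)} = 10 - 11 N + 2 o$ ($L{\left(o,N \right)} = \left(2 \cdot 5 + 2 o\right) - 11 N = \left(10 + 2 o\right) - 11 N = 10 - 11 N + 2 o$)
$\frac{\left(589 + 243\right)^{2}}{L{\left(-539,-418 \right)} - 373729} - \frac{4805482}{-2652518} = \frac{\left(589 + 243\right)^{2}}{\left(10 - -4598 + 2 \left(-539\right)\right) - 373729} - \frac{4805482}{-2652518} = \frac{832^{2}}{\left(10 + 4598 - 1078\right) - 373729} - - \frac{218431}{120569} = \frac{692224}{3530 - 373729} + \frac{218431}{120569} = \frac{692224}{-370199} + \frac{218431}{120569} = 692224 \left(- \frac{1}{370199}\right) + \frac{218431}{120569} = - \frac{692224}{370199} + \frac{218431}{120569} = - \frac{2597817687}{44634523231}$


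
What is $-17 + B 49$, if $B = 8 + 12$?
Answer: $963$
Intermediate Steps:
$B = 20$
$-17 + B 49 = -17 + 20 \cdot 49 = -17 + 980 = 963$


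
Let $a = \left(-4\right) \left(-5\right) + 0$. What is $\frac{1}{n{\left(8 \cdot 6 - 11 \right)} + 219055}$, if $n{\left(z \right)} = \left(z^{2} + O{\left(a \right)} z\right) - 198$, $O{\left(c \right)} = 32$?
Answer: $\frac{1}{221410} \approx 4.5165 \cdot 10^{-6}$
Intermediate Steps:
$a = 20$ ($a = 20 + 0 = 20$)
$n{\left(z \right)} = -198 + z^{2} + 32 z$ ($n{\left(z \right)} = \left(z^{2} + 32 z\right) - 198 = -198 + z^{2} + 32 z$)
$\frac{1}{n{\left(8 \cdot 6 - 11 \right)} + 219055} = \frac{1}{\left(-198 + \left(8 \cdot 6 - 11\right)^{2} + 32 \left(8 \cdot 6 - 11\right)\right) + 219055} = \frac{1}{\left(-198 + \left(48 - 11\right)^{2} + 32 \left(48 - 11\right)\right) + 219055} = \frac{1}{\left(-198 + 37^{2} + 32 \cdot 37\right) + 219055} = \frac{1}{\left(-198 + 1369 + 1184\right) + 219055} = \frac{1}{2355 + 219055} = \frac{1}{221410}$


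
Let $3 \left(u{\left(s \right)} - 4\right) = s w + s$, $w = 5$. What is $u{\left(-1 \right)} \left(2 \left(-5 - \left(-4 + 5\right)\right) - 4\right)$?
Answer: $-32$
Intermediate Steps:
$u{\left(s \right)} = 4 + 2 s$ ($u{\left(s \right)} = 4 + \frac{s 5 + s}{3} = 4 + \frac{5 s + s}{3} = 4 + \frac{6 s}{3} = 4 + 2 s$)
$u{\left(-1 \right)} \left(2 \left(-5 - \left(-4 + 5\right)\right) - 4\right) = \left(4 + 2 \left(-1\right)\right) \left(2 \left(-5 - \left(-4 + 5\right)\right) - 4\right) = \left(4 - 2\right) \left(2 \left(-5 - 1\right) - 4\right) = 2 \left(2 \left(-5 - 1\right) - 4\right) = 2 \left(2 \left(-6\right) - 4\right) = 2 \left(-12 - 4\right) = 2 \left(-16\right) = -32$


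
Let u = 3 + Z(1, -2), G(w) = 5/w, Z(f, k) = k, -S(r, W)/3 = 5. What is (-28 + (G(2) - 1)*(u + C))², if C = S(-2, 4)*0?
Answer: 2809/4 ≈ 702.25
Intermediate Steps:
S(r, W) = -15 (S(r, W) = -3*5 = -15)
C = 0 (C = -15*0 = 0)
u = 1 (u = 3 - 2 = 1)
(-28 + (G(2) - 1)*(u + C))² = (-28 + (5/2 - 1)*(1 + 0))² = (-28 + (5*(½) - 1)*1)² = (-28 + (5/2 - 1)*1)² = (-28 + (3/2)*1)² = (-28 + 3/2)² = (-53/2)² = 2809/4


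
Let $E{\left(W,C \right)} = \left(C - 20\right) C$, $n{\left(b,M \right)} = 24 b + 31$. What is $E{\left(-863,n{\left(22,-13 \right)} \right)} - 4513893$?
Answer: $-4212592$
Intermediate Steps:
$n{\left(b,M \right)} = 31 + 24 b$
$E{\left(W,C \right)} = C \left(-20 + C\right)$ ($E{\left(W,C \right)} = \left(-20 + C\right) C = C \left(-20 + C\right)$)
$E{\left(-863,n{\left(22,-13 \right)} \right)} - 4513893 = \left(31 + 24 \cdot 22\right) \left(-20 + \left(31 + 24 \cdot 22\right)\right) - 4513893 = \left(31 + 528\right) \left(-20 + \left(31 + 528\right)\right) - 4513893 = 559 \left(-20 + 559\right) - 4513893 = 559 \cdot 539 - 4513893 = 301301 - 4513893 = -4212592$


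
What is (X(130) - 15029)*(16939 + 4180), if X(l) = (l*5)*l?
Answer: 1467158049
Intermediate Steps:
X(l) = 5*l² (X(l) = (5*l)*l = 5*l²)
(X(130) - 15029)*(16939 + 4180) = (5*130² - 15029)*(16939 + 4180) = (5*16900 - 15029)*21119 = (84500 - 15029)*21119 = 69471*21119 = 1467158049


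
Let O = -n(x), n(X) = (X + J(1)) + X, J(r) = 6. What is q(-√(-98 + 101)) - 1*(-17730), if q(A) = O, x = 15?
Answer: 17694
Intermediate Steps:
n(X) = 6 + 2*X (n(X) = (X + 6) + X = (6 + X) + X = 6 + 2*X)
O = -36 (O = -(6 + 2*15) = -(6 + 30) = -1*36 = -36)
q(A) = -36
q(-√(-98 + 101)) - 1*(-17730) = -36 - 1*(-17730) = -36 + 17730 = 17694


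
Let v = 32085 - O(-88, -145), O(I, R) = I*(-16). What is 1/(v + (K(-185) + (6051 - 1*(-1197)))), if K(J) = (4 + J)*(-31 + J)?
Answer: 1/77021 ≈ 1.2983e-5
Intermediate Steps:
O(I, R) = -16*I
K(J) = (-31 + J)*(4 + J)
v = 30677 (v = 32085 - (-16)*(-88) = 32085 - 1*1408 = 32085 - 1408 = 30677)
1/(v + (K(-185) + (6051 - 1*(-1197)))) = 1/(30677 + ((-124 + (-185)² - 27*(-185)) + (6051 - 1*(-1197)))) = 1/(30677 + ((-124 + 34225 + 4995) + (6051 + 1197))) = 1/(30677 + (39096 + 7248)) = 1/(30677 + 46344) = 1/77021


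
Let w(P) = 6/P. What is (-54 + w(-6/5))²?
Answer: 3481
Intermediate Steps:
(-54 + w(-6/5))² = (-54 + 6/((-6/5)))² = (-54 + 6/((-6*⅕)))² = (-54 + 6/(-6/5))² = (-54 + 6*(-⅚))² = (-54 - 5)² = (-59)² = 3481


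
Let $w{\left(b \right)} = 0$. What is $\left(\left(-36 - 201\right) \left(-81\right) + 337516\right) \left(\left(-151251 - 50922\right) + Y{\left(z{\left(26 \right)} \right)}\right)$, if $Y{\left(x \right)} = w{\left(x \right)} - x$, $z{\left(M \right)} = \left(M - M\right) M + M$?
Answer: $-72127011887$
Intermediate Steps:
$z{\left(M \right)} = M$ ($z{\left(M \right)} = 0 M + M = 0 + M = M$)
$Y{\left(x \right)} = - x$ ($Y{\left(x \right)} = 0 - x = - x$)
$\left(\left(-36 - 201\right) \left(-81\right) + 337516\right) \left(\left(-151251 - 50922\right) + Y{\left(z{\left(26 \right)} \right)}\right) = \left(\left(-36 - 201\right) \left(-81\right) + 337516\right) \left(\left(-151251 - 50922\right) - 26\right) = \left(\left(-237\right) \left(-81\right) + 337516\right) \left(-202173 - 26\right) = \left(19197 + 337516\right) \left(-202199\right) = 356713 \left(-202199\right) = -72127011887$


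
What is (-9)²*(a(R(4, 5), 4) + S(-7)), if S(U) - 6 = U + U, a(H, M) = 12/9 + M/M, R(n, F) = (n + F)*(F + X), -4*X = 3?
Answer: -459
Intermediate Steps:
X = -¾ (X = -¼*3 = -¾ ≈ -0.75000)
R(n, F) = (-¾ + F)*(F + n) (R(n, F) = (n + F)*(F - ¾) = (F + n)*(-¾ + F) = (-¾ + F)*(F + n))
a(H, M) = 7/3 (a(H, M) = 12*(⅑) + 1 = 4/3 + 1 = 7/3)
S(U) = 6 + 2*U (S(U) = 6 + (U + U) = 6 + 2*U)
(-9)²*(a(R(4, 5), 4) + S(-7)) = (-9)²*(7/3 + (6 + 2*(-7))) = 81*(7/3 + (6 - 14)) = 81*(7/3 - 8) = 81*(-17/3) = -459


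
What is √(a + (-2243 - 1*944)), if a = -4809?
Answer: 2*I*√1999 ≈ 89.42*I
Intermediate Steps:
√(a + (-2243 - 1*944)) = √(-4809 + (-2243 - 1*944)) = √(-4809 + (-2243 - 944)) = √(-4809 - 3187) = √(-7996) = 2*I*√1999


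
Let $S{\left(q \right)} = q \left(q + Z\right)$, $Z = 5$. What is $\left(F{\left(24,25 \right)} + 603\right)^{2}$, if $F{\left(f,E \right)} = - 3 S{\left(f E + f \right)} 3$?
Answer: $12474042123321$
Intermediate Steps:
$S{\left(q \right)} = q \left(5 + q\right)$ ($S{\left(q \right)} = q \left(q + 5\right) = q \left(5 + q\right)$)
$F{\left(f,E \right)} = - 9 \left(f + E f\right) \left(5 + f + E f\right)$ ($F{\left(f,E \right)} = - 3 \left(f E + f\right) \left(5 + \left(f E + f\right)\right) 3 = - 3 \left(E f + f\right) \left(5 + \left(E f + f\right)\right) 3 = - 3 \left(f + E f\right) \left(5 + \left(f + E f\right)\right) 3 = - 3 \left(f + E f\right) \left(5 + f + E f\right) 3 = - 9 \left(f + E f\right) \left(5 + f + E f\right)$)
$\left(F{\left(24,25 \right)} + 603\right)^{2} = \left(\left(-9\right) 24 \left(1 + 25\right) \left(5 + 24 \left(1 + 25\right)\right) + 603\right)^{2} = \left(\left(-9\right) 24 \cdot 26 \left(5 + 24 \cdot 26\right) + 603\right)^{2} = \left(\left(-9\right) 24 \cdot 26 \left(5 + 624\right) + 603\right)^{2} = \left(\left(-9\right) 24 \cdot 26 \cdot 629 + 603\right)^{2} = \left(-3532464 + 603\right)^{2} = \left(-3531861\right)^{2} = 12474042123321$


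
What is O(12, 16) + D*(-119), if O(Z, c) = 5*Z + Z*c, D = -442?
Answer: 52850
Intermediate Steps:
O(12, 16) + D*(-119) = 12*(5 + 16) - 442*(-119) = 12*21 + 52598 = 252 + 52598 = 52850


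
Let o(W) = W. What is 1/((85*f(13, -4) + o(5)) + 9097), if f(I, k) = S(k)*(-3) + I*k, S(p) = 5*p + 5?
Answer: 1/8507 ≈ 0.00011755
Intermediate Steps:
S(p) = 5 + 5*p
f(I, k) = -15 - 15*k + I*k (f(I, k) = (5 + 5*k)*(-3) + I*k = (-15 - 15*k) + I*k = -15 - 15*k + I*k)
1/((85*f(13, -4) + o(5)) + 9097) = 1/((85*(-15 - 15*(-4) + 13*(-4)) + 5) + 9097) = 1/((85*(-15 + 60 - 52) + 5) + 9097) = 1/((85*(-7) + 5) + 9097) = 1/((-595 + 5) + 9097) = 1/(-590 + 9097) = 1/8507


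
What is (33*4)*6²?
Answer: 4752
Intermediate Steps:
(33*4)*6² = 132*36 = 4752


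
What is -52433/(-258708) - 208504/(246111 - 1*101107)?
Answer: -11584664525/9378423708 ≈ -1.2352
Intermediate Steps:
-52433/(-258708) - 208504/(246111 - 1*101107) = -52433*(-1/258708) - 208504/(246111 - 101107) = 52433/258708 - 208504/145004 = 52433/258708 - 208504*1/145004 = 52433/258708 - 52126/36251 = -11584664525/9378423708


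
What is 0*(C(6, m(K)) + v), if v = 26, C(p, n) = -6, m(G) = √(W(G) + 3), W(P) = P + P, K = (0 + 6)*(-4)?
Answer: 0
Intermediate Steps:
K = -24 (K = 6*(-4) = -24)
W(P) = 2*P
m(G) = √(3 + 2*G) (m(G) = √(2*G + 3) = √(3 + 2*G))
0*(C(6, m(K)) + v) = 0*(-6 + 26) = 0*20 = 0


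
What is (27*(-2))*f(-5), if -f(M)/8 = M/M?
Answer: 432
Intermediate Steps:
f(M) = -8 (f(M) = -8*M/M = -8*1 = -8)
(27*(-2))*f(-5) = (27*(-2))*(-8) = -54*(-8) = 432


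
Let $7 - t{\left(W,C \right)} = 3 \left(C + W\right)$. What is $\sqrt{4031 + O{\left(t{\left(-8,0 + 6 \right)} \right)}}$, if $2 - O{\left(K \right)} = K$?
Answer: $2 \sqrt{1005} \approx 63.403$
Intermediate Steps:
$t{\left(W,C \right)} = 7 - 3 C - 3 W$ ($t{\left(W,C \right)} = 7 - 3 \left(C + W\right) = 7 - \left(3 C + 3 W\right) = 7 - 3 C - 3 W$)
$O{\left(K \right)} = 2 - K$
$\sqrt{4031 + O{\left(t{\left(-8,0 + 6 \right)} \right)}} = \sqrt{4031 - \left(5 + 24 - 3 \left(0 + 6\right)\right)} = \sqrt{4031 + \left(2 - \left(7 - 18 + 24\right)\right)} = \sqrt{4031 + \left(2 - 13\right)} = \sqrt{4031 - 11} = \sqrt{4020} = 2 \sqrt{1005}$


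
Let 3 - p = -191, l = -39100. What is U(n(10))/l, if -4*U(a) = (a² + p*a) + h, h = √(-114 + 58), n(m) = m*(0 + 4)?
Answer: 117/1955 + I*√14/78200 ≈ 0.059847 + 4.7847e-5*I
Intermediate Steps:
n(m) = 4*m (n(m) = m*4 = 4*m)
h = 2*I*√14 (h = √(-56) = 2*I*√14 ≈ 7.4833*I)
p = 194 (p = 3 - 1*(-191) = 3 + 191 = 194)
U(a) = -97*a/2 - a²/4 - I*√14/2 (U(a) = -((a² + 194*a) + 2*I*√14)/4 = -(a² + 194*a + 2*I*√14)/4 = -97*a/2 - a²/4 - I*√14/2)
U(n(10))/l = (-194*10 - (4*10)²/4 - I*√14/2)/(-39100) = (-97/2*40 - ¼*40² - I*√14/2)*(-1/39100) = (-1940 - ¼*1600 - I*√14/2)*(-1/39100) = (-1940 - 400 - I*√14/2)*(-1/39100) = (-2340 - I*√14/2)*(-1/39100) = 117/1955 + I*√14/78200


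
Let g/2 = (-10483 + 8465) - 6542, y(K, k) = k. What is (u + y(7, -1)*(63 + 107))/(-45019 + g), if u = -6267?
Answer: 6437/62139 ≈ 0.10359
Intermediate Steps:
g = -17120 (g = 2*((-10483 + 8465) - 6542) = 2*(-2018 - 6542) = 2*(-8560) = -17120)
(u + y(7, -1)*(63 + 107))/(-45019 + g) = (-6267 - (63 + 107))/(-45019 - 17120) = (-6267 - 1*170)/(-62139) = (-6267 - 170)*(-1/62139) = -6437*(-1/62139) = 6437/62139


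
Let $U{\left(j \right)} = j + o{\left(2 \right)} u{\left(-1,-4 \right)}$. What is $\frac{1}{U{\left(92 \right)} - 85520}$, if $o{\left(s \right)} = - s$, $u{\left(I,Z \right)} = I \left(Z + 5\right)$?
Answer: $- \frac{1}{85426} \approx -1.1706 \cdot 10^{-5}$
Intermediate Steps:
$u{\left(I,Z \right)} = I \left(5 + Z\right)$
$U{\left(j \right)} = 2 + j$ ($U{\left(j \right)} = j + \left(-1\right) 2 \left(- (5 - 4)\right) = j - 2 \left(\left(-1\right) 1\right) = j - -2 = j + 2 = 2 + j$)
$\frac{1}{U{\left(92 \right)} - 85520} = \frac{1}{\left(2 + 92\right) - 85520} = \frac{1}{94 - 85520} = \frac{1}{-85426} = - \frac{1}{85426}$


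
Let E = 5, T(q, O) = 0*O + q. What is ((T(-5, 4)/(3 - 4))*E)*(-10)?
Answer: -250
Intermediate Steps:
T(q, O) = q (T(q, O) = 0 + q = q)
((T(-5, 4)/(3 - 4))*E)*(-10) = (-5/(3 - 4)*5)*(-10) = (-5/(-1)*5)*(-10) = (-5*(-1)*5)*(-10) = (5*5)*(-10) = 25*(-10) = -250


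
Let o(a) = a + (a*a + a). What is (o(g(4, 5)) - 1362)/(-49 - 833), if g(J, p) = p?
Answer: 1327/882 ≈ 1.5045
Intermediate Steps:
o(a) = a**2 + 2*a (o(a) = a + (a**2 + a) = a + (a + a**2) = a**2 + 2*a)
(o(g(4, 5)) - 1362)/(-49 - 833) = (5*(2 + 5) - 1362)/(-49 - 833) = (5*7 - 1362)/(-882) = (35 - 1362)*(-1/882) = -1327*(-1/882) = 1327/882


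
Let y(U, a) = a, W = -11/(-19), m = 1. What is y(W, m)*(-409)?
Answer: -409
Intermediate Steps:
W = 11/19 (W = -11*(-1/19) = 11/19 ≈ 0.57895)
y(W, m)*(-409) = 1*(-409) = -409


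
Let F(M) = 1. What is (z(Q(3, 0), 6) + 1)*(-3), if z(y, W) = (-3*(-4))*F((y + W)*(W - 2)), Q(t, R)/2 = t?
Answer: -39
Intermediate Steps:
Q(t, R) = 2*t
z(y, W) = 12 (z(y, W) = -3*(-4)*1 = 12*1 = 12)
(z(Q(3, 0), 6) + 1)*(-3) = (12 + 1)*(-3) = 13*(-3) = -39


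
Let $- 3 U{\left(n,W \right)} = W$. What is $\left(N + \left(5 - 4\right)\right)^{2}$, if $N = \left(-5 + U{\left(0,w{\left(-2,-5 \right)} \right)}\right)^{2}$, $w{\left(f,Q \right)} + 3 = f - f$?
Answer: $289$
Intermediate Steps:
$w{\left(f,Q \right)} = -3$ ($w{\left(f,Q \right)} = -3 + \left(f - f\right) = -3 + 0 = -3$)
$U{\left(n,W \right)} = - \frac{W}{3}$
$N = 16$ ($N = \left(-5 - -1\right)^{2} = \left(-5 + 1\right)^{2} = \left(-4\right)^{2} = 16$)
$\left(N + \left(5 - 4\right)\right)^{2} = \left(16 + \left(5 - 4\right)\right)^{2} = \left(16 + 1\right)^{2} = 17^{2} = 289$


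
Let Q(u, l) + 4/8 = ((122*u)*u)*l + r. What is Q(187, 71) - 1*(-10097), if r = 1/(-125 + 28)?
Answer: 58764845451/194 ≈ 3.0291e+8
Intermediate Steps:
r = -1/97 (r = 1/(-97) = -1/97 ≈ -0.010309)
Q(u, l) = -99/194 + 122*l*u² (Q(u, l) = -½ + (((122*u)*u)*l - 1/97) = -½ + ((122*u²)*l - 1/97) = -½ + (122*l*u² - 1/97) = -½ + (-1/97 + 122*l*u²) = -99/194 + 122*l*u²)
Q(187, 71) - 1*(-10097) = (-99/194 + 122*71*187²) - 1*(-10097) = (-99/194 + 122*71*34969) + 10097 = (-99/194 + 302901478) + 10097 = 58762886633/194 + 10097 = 58764845451/194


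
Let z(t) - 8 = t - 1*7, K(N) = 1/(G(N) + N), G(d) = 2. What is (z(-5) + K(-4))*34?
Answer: -153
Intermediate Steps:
K(N) = 1/(2 + N)
z(t) = 1 + t (z(t) = 8 + (t - 1*7) = 8 + (t - 7) = 8 + (-7 + t) = 1 + t)
(z(-5) + K(-4))*34 = ((1 - 5) + 1/(2 - 4))*34 = (-4 + 1/(-2))*34 = (-4 - 1/2)*34 = -9/2*34 = -153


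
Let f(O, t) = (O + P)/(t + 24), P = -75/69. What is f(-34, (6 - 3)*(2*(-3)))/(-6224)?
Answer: 269/286304 ≈ 0.00093956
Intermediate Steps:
P = -25/23 (P = -75*1/69 = -25/23 ≈ -1.0870)
f(O, t) = (-25/23 + O)/(24 + t) (f(O, t) = (O - 25/23)/(t + 24) = (-25/23 + O)/(24 + t))
f(-34, (6 - 3)*(2*(-3)))/(-6224) = ((-25/23 - 34)/(24 + (6 - 3)*(2*(-3))))/(-6224) = (-807/23/(24 + 3*(-6)))*(-1/6224) = (-807/23/(24 - 18))*(-1/6224) = (-807/23/6)*(-1/6224) = ((⅙)*(-807/23))*(-1/6224) = -269/46*(-1/6224) = 269/286304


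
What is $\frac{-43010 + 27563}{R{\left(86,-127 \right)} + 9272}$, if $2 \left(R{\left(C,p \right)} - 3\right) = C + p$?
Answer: $- \frac{30894}{18509} \approx -1.6691$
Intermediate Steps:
$R{\left(C,p \right)} = 3 + \frac{C}{2} + \frac{p}{2}$ ($R{\left(C,p \right)} = 3 + \frac{C + p}{2} = 3 + \left(\frac{C}{2} + \frac{p}{2}\right) = 3 + \frac{C}{2} + \frac{p}{2}$)
$\frac{-43010 + 27563}{R{\left(86,-127 \right)} + 9272} = \frac{-43010 + 27563}{\left(3 + \frac{1}{2} \cdot 86 + \frac{1}{2} \left(-127\right)\right) + 9272} = - \frac{15447}{\left(3 + 43 - \frac{127}{2}\right) + 9272} = - \frac{15447}{- \frac{35}{2} + 9272} = - \frac{15447}{\frac{18509}{2}} = \left(-15447\right) \frac{2}{18509} = - \frac{30894}{18509}$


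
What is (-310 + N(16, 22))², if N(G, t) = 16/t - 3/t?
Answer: 46335249/484 ≈ 95734.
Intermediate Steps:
N(G, t) = 13/t
(-310 + N(16, 22))² = (-310 + 13/22)² = (-6807/22)² = 46335249/484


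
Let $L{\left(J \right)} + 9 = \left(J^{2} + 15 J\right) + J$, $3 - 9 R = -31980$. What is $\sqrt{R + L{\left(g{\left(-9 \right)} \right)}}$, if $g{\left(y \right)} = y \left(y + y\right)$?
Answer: $\frac{\sqrt{291426}}{3} \approx 179.95$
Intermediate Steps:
$R = \frac{10661}{3}$ ($R = \frac{1}{3} - - \frac{10660}{3} = \frac{1}{3} + \frac{10660}{3} = \frac{10661}{3} \approx 3553.7$)
$g{\left(y \right)} = 2 y^{2}$ ($g{\left(y \right)} = y 2 y = 2 y^{2}$)
$L{\left(J \right)} = -9 + J^{2} + 16 J$ ($L{\left(J \right)} = -9 + \left(\left(J^{2} + 15 J\right) + J\right) = -9 + \left(J^{2} + 16 J\right) = -9 + J^{2} + 16 J$)
$\sqrt{R + L{\left(g{\left(-9 \right)} \right)}} = \sqrt{\frac{10661}{3} + \left(-9 + \left(2 \left(-9\right)^{2}\right)^{2} + 16 \cdot 2 \left(-9\right)^{2}\right)} = \sqrt{\frac{10661}{3} + \left(-9 + \left(2 \cdot 81\right)^{2} + 16 \cdot 2 \cdot 81\right)} = \sqrt{\frac{10661}{3} + \left(-9 + 162^{2} + 16 \cdot 162\right)} = \sqrt{\frac{10661}{3} + \left(-9 + 26244 + 2592\right)} = \sqrt{\frac{10661}{3} + 28827} = \sqrt{\frac{97142}{3}} = \frac{\sqrt{291426}}{3}$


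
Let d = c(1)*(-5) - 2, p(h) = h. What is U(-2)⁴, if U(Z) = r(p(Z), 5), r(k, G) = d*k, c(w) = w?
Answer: 38416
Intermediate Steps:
d = -7 (d = 1*(-5) - 2 = -5 - 2 = -7)
r(k, G) = -7*k
U(Z) = -7*Z
U(-2)⁴ = (-7*(-2))⁴ = 14⁴ = 38416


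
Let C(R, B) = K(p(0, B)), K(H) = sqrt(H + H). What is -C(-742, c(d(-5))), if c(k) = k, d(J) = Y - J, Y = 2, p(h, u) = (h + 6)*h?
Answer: 0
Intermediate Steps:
p(h, u) = h*(6 + h) (p(h, u) = (6 + h)*h = h*(6 + h))
d(J) = 2 - J
K(H) = sqrt(2)*sqrt(H) (K(H) = sqrt(2*H) = sqrt(2)*sqrt(H))
C(R, B) = 0 (C(R, B) = sqrt(2)*sqrt(0*(6 + 0)) = sqrt(2)*sqrt(0*6) = sqrt(2)*sqrt(0) = sqrt(2)*0 = 0)
-C(-742, c(d(-5))) = -1*0 = 0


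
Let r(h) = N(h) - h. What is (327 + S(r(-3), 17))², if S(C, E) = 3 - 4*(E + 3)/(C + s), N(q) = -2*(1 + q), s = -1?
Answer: 902500/9 ≈ 1.0028e+5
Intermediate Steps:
N(q) = -2 - 2*q
r(h) = -2 - 3*h (r(h) = (-2 - 2*h) - h = -2 - 3*h)
S(C, E) = 3 - 4*(3 + E)/(-1 + C) (S(C, E) = 3 - 4*(E + 3)/(C - 1) = 3 - 4*(3 + E)/(-1 + C))
(327 + S(r(-3), 17))² = (327 + (-15 - 4*17 + 3*(-2 - 3*(-3)))/(-1 + (-2 - 3*(-3))))² = (327 + (-15 - 68 + 3*(-2 + 9))/(-1 + (-2 + 9)))² = (327 + (-15 - 68 + 3*7)/(-1 + 7))² = (327 + (-15 - 68 + 21)/6)² = (327 + (⅙)*(-62))² = (327 - 31/3)² = (950/3)² = 902500/9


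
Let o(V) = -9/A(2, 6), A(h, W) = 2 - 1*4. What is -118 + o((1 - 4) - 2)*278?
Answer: 1133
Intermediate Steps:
A(h, W) = -2 (A(h, W) = 2 - 4 = -2)
o(V) = 9/2 (o(V) = -9/(-2) = -9*(-½) = 9/2)
-118 + o((1 - 4) - 2)*278 = -118 + (9/2)*278 = -118 + 1251 = 1133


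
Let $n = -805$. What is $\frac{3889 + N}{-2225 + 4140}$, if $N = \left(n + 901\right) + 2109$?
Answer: $\frac{6094}{1915} \approx 3.1822$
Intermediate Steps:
$N = 2205$ ($N = \left(-805 + 901\right) + 2109 = 96 + 2109 = 2205$)
$\frac{3889 + N}{-2225 + 4140} = \frac{3889 + 2205}{-2225 + 4140} = \frac{6094}{1915}$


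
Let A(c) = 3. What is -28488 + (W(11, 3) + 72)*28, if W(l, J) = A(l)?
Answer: -26388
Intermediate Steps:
W(l, J) = 3
-28488 + (W(11, 3) + 72)*28 = -28488 + (3 + 72)*28 = -28488 + 75*28 = -28488 + 2100 = -26388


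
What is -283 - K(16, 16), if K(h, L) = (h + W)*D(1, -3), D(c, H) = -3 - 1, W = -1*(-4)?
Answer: -203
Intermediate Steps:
W = 4
D(c, H) = -4
K(h, L) = -16 - 4*h (K(h, L) = (h + 4)*(-4) = (4 + h)*(-4) = -16 - 4*h)
-283 - K(16, 16) = -283 - (-16 - 4*16) = -283 - (-16 - 64) = -283 - 1*(-80) = -283 + 80 = -203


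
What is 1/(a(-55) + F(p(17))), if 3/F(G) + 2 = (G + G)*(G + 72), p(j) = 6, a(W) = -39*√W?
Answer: 934/24325647063 + 11340628*I*√55/24325647063 ≈ 3.8396e-8 + 0.0034574*I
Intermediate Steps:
F(G) = 3/(-2 + 2*G*(72 + G)) (F(G) = 3/(-2 + (G + G)*(G + 72)) = 3/(-2 + (2*G)*(72 + G)) = 3/(-2 + 2*G*(72 + G)))
1/(a(-55) + F(p(17))) = 1/(-39*I*√55 + 3/(2*(-1 + 6² + 72*6))) = 1/(-39*I*√55 + 3/(2*(-1 + 36 + 432))) = 1/(-39*I*√55 + (3/2)/467) = 1/(-39*I*√55 + (3/2)*(1/467)) = 1/(-39*I*√55 + 3/934) = 1/(3/934 - 39*I*√55)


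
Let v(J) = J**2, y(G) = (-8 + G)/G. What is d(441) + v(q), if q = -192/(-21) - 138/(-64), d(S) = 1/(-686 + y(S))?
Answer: 1935173848757/15157818368 ≈ 127.67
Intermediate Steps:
y(G) = (-8 + G)/G
d(S) = 1/(-686 + (-8 + S)/S)
q = 2531/224 (q = -192*(-1/21) - 138*(-1/64) = 64/7 + 69/32 = 2531/224 ≈ 11.299)
d(441) + v(q) = -1*441/(8 + 685*441) + (2531/224)**2 = -1*441/(8 + 302085) + 6405961/50176 = -1*441/302093 + 6405961/50176 = -1*441*1/302093 + 6405961/50176 = -441/302093 + 6405961/50176 = 1935173848757/15157818368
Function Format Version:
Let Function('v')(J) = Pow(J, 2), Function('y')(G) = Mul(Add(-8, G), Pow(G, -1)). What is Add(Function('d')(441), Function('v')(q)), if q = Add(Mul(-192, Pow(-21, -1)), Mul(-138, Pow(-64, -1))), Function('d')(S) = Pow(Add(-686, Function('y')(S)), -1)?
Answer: Rational(1935173848757, 15157818368) ≈ 127.67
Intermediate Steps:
Function('y')(G) = Mul(Pow(G, -1), Add(-8, G))
Function('d')(S) = Pow(Add(-686, Mul(Pow(S, -1), Add(-8, S))), -1)
q = Rational(2531, 224) (q = Add(Mul(-192, Rational(-1, 21)), Mul(-138, Rational(-1, 64))) = Add(Rational(64, 7), Rational(69, 32)) = Rational(2531, 224) ≈ 11.299)
Add(Function('d')(441), Function('v')(q)) = Add(Mul(-1, 441, Pow(Add(8, Mul(685, 441)), -1)), Pow(Rational(2531, 224), 2)) = Add(Mul(-1, 441, Pow(Add(8, 302085), -1)), Rational(6405961, 50176)) = Add(Mul(-1, 441, Pow(302093, -1)), Rational(6405961, 50176)) = Add(Mul(-1, 441, Rational(1, 302093)), Rational(6405961, 50176)) = Add(Rational(-441, 302093), Rational(6405961, 50176)) = Rational(1935173848757, 15157818368)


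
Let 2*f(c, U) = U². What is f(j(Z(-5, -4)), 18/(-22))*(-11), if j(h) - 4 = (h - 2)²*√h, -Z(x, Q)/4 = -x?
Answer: -81/22 ≈ -3.6818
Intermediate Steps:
Z(x, Q) = 4*x (Z(x, Q) = -(-4)*x = 4*x)
j(h) = 4 + √h*(-2 + h)² (j(h) = 4 + (h - 2)²*√h = 4 + (-2 + h)²*√h = 4 + √h*(-2 + h)²)
f(c, U) = U²/2
f(j(Z(-5, -4)), 18/(-22))*(-11) = ((18/(-22))²/2)*(-11) = ((18*(-1/22))²/2)*(-11) = ((-9/11)²/2)*(-11) = ((½)*(81/121))*(-11) = (81/242)*(-11) = -81/22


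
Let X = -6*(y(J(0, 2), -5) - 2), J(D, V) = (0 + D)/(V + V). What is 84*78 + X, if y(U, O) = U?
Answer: 6564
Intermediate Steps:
J(D, V) = D/(2*V) (J(D, V) = D/((2*V)) = D*(1/(2*V)) = D/(2*V))
X = 12 (X = -6*((1/2)*0/2 - 2) = -6*((1/2)*0*(1/2) - 2) = -6*(0 - 2) = -6*(-2) = 12)
84*78 + X = 84*78 + 12 = 6552 + 12 = 6564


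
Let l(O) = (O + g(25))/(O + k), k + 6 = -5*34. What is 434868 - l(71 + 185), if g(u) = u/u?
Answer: 34789183/80 ≈ 4.3487e+5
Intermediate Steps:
k = -176 (k = -6 - 5*34 = -6 - 170 = -176)
g(u) = 1
l(O) = (1 + O)/(-176 + O) (l(O) = (O + 1)/(O - 176) = (1 + O)/(-176 + O))
434868 - l(71 + 185) = 434868 - (1 + (71 + 185))/(-176 + (71 + 185)) = 434868 - (1 + 256)/(-176 + 256) = 434868 - 257/80 = 34789183/80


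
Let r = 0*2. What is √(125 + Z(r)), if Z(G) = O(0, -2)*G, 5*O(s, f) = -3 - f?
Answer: 5*√5 ≈ 11.180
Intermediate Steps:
r = 0
O(s, f) = -⅗ - f/5 (O(s, f) = (-3 - f)/5 = -⅗ - f/5)
Z(G) = -G/5 (Z(G) = (-⅗ - ⅕*(-2))*G = (-⅗ + ⅖)*G = -G/5)
√(125 + Z(r)) = √(125 - ⅕*0) = √(125 + 0) = √125 = 5*√5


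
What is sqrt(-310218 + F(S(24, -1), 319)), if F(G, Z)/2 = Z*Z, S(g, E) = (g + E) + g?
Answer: 2*I*sqrt(26674) ≈ 326.64*I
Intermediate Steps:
S(g, E) = E + 2*g (S(g, E) = (E + g) + g = E + 2*g)
F(G, Z) = 2*Z**2 (F(G, Z) = 2*(Z*Z) = 2*Z**2)
sqrt(-310218 + F(S(24, -1), 319)) = sqrt(-310218 + 2*319**2) = sqrt(-310218 + 2*101761) = sqrt(-310218 + 203522) = sqrt(-106696) = 2*I*sqrt(26674)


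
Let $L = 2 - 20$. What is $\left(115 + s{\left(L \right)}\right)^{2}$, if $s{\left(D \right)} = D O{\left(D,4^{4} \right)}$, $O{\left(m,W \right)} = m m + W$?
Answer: $106605625$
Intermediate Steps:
$O{\left(m,W \right)} = W + m^{2}$ ($O{\left(m,W \right)} = m^{2} + W = W + m^{2}$)
$L = -18$ ($L = 2 - 20 = -18$)
$s{\left(D \right)} = D \left(256 + D^{2}\right)$ ($s{\left(D \right)} = D \left(4^{4} + D^{2}\right) = D \left(256 + D^{2}\right)$)
$\left(115 + s{\left(L \right)}\right)^{2} = \left(115 - 18 \left(256 + \left(-18\right)^{2}\right)\right)^{2} = \left(115 - 18 \left(256 + 324\right)\right)^{2} = \left(115 - 10440\right)^{2} = \left(-10325\right)^{2} = 106605625$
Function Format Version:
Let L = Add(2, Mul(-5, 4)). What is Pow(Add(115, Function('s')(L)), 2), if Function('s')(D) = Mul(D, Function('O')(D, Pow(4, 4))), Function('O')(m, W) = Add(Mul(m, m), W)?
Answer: 106605625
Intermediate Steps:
Function('O')(m, W) = Add(W, Pow(m, 2)) (Function('O')(m, W) = Add(Pow(m, 2), W) = Add(W, Pow(m, 2)))
L = -18 (L = Add(2, -20) = -18)
Function('s')(D) = Mul(D, Add(256, Pow(D, 2))) (Function('s')(D) = Mul(D, Add(Pow(4, 4), Pow(D, 2))) = Mul(D, Add(256, Pow(D, 2))))
Pow(Add(115, Function('s')(L)), 2) = Pow(Add(115, Mul(-18, Add(256, Pow(-18, 2)))), 2) = Pow(Add(115, Mul(-18, Add(256, 324))), 2) = Pow(Add(115, Mul(-18, 580)), 2) = Pow(Add(115, -10440), 2) = Pow(-10325, 2) = 106605625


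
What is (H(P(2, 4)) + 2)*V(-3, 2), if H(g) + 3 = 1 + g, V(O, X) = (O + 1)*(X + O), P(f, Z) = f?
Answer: 4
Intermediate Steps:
V(O, X) = (1 + O)*(O + X)
H(g) = -2 + g (H(g) = -3 + (1 + g) = -2 + g)
(H(P(2, 4)) + 2)*V(-3, 2) = ((-2 + 2) + 2)*(-3 + 2 + (-3)² - 3*2) = (0 + 2)*(-3 + 2 + 9 - 6) = 2*2 = 4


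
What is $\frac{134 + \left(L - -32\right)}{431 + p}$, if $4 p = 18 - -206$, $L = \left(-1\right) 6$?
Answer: $\frac{160}{487} \approx 0.32854$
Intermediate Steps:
$L = -6$
$p = 56$ ($p = \frac{18 - -206}{4} = \frac{18 + 206}{4} = \frac{1}{4} \cdot 224 = 56$)
$\frac{134 + \left(L - -32\right)}{431 + p} = \frac{134 - -26}{431 + 56} = \frac{134 + \left(-6 + 32\right)}{487} = \left(134 + 26\right) \frac{1}{487} = 160 \cdot \frac{1}{487} = \frac{160}{487}$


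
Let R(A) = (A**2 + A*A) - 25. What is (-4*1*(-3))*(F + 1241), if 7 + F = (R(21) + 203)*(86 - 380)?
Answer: -3724872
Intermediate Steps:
R(A) = -25 + 2*A**2 (R(A) = (A**2 + A**2) - 25 = 2*A**2 - 25 = -25 + 2*A**2)
F = -311647 (F = -7 + ((-25 + 2*21**2) + 203)*(86 - 380) = -7 + ((-25 + 2*441) + 203)*(-294) = -7 + ((-25 + 882) + 203)*(-294) = -7 + (857 + 203)*(-294) = -7 + 1060*(-294) = -7 - 311640 = -311647)
(-4*1*(-3))*(F + 1241) = (-4*1*(-3))*(-311647 + 1241) = -4*(-3)*(-310406) = 12*(-310406) = -3724872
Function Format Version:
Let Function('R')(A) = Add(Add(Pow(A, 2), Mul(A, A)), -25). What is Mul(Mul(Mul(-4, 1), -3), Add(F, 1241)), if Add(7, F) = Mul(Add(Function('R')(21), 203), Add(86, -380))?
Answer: -3724872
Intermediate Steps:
Function('R')(A) = Add(-25, Mul(2, Pow(A, 2))) (Function('R')(A) = Add(Add(Pow(A, 2), Pow(A, 2)), -25) = Add(Mul(2, Pow(A, 2)), -25) = Add(-25, Mul(2, Pow(A, 2))))
F = -311647 (F = Add(-7, Mul(Add(Add(-25, Mul(2, Pow(21, 2))), 203), Add(86, -380))) = Add(-7, Mul(Add(Add(-25, Mul(2, 441)), 203), -294)) = Add(-7, Mul(Add(Add(-25, 882), 203), -294)) = Add(-7, Mul(Add(857, 203), -294)) = Add(-7, Mul(1060, -294)) = Add(-7, -311640) = -311647)
Mul(Mul(Mul(-4, 1), -3), Add(F, 1241)) = Mul(Mul(Mul(-4, 1), -3), Add(-311647, 1241)) = Mul(Mul(-4, -3), -310406) = Mul(12, -310406) = -3724872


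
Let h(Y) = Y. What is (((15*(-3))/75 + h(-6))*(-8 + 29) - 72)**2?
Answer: 1108809/25 ≈ 44352.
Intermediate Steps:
(((15*(-3))/75 + h(-6))*(-8 + 29) - 72)**2 = (((15*(-3))/75 - 6)*(-8 + 29) - 72)**2 = ((-45*1/75 - 6)*21 - 72)**2 = ((-3/5 - 6)*21 - 72)**2 = (-33/5*21 - 72)**2 = (-693/5 - 72)**2 = (-1053/5)**2 = 1108809/25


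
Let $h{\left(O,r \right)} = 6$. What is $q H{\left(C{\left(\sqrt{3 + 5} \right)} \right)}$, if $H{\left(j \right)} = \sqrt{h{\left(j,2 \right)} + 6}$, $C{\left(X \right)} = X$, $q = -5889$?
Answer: $- 11778 \sqrt{3} \approx -20400.0$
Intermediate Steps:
$H{\left(j \right)} = 2 \sqrt{3}$ ($H{\left(j \right)} = \sqrt{6 + 6} = \sqrt{12} = 2 \sqrt{3}$)
$q H{\left(C{\left(\sqrt{3 + 5} \right)} \right)} = - 5889 \cdot 2 \sqrt{3} = - 11778 \sqrt{3}$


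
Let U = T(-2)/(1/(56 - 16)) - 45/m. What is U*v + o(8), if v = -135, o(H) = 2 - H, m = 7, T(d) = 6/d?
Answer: 119433/7 ≈ 17062.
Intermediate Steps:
U = -885/7 (U = (6/(-2))/(1/(56 - 16)) - 45/7 = (6*(-1/2))/(1/40) - 45*1/7 = -3/1/40 - 45/7 = -3*40 - 45/7 = -120 - 45/7 = -885/7 ≈ -126.43)
U*v + o(8) = -885/7*(-135) + (2 - 1*8) = 119475/7 + (2 - 8) = 119475/7 - 6 = 119433/7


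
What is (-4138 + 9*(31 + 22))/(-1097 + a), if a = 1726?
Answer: -3661/629 ≈ -5.8204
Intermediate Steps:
(-4138 + 9*(31 + 22))/(-1097 + a) = (-4138 + 9*(31 + 22))/(-1097 + 1726) = (-4138 + 9*53)/629 = (-4138 + 477)*(1/629) = -3661*1/629 = -3661/629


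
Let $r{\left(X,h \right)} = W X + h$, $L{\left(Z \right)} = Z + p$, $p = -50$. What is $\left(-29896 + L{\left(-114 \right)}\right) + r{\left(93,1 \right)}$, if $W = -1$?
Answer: $-30152$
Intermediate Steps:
$L{\left(Z \right)} = -50 + Z$ ($L{\left(Z \right)} = Z - 50 = -50 + Z$)
$r{\left(X,h \right)} = h - X$ ($r{\left(X,h \right)} = - X + h = h - X$)
$\left(-29896 + L{\left(-114 \right)}\right) + r{\left(93,1 \right)} = \left(-29896 - 164\right) + \left(1 - 93\right) = -30060 - 92 = -30152$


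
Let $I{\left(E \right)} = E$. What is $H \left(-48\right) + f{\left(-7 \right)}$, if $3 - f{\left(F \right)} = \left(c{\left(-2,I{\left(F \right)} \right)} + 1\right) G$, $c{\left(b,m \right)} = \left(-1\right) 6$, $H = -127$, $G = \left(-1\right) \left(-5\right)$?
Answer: $6124$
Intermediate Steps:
$G = 5$
$c{\left(b,m \right)} = -6$
$f{\left(F \right)} = 28$ ($f{\left(F \right)} = 3 - \left(-6 + 1\right) 5 = 3 - \left(-5\right) 5 = 3 - -25 = 3 + 25 = 28$)
$H \left(-48\right) + f{\left(-7 \right)} = \left(-127\right) \left(-48\right) + 28 = 6096 + 28 = 6124$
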